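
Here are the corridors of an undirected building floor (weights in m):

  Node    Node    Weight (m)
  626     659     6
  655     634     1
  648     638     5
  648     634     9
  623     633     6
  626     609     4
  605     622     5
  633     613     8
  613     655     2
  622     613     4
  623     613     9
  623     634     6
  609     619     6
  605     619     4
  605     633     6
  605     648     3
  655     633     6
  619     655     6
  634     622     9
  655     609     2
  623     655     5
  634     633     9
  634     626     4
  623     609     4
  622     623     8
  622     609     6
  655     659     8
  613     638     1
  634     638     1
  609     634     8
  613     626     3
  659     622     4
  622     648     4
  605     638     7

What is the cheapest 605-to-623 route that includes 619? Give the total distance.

14 m

Best 605 to 619: 605–619 costing 4
Best 619 to 623: 619–609–623 costing 10
Total via 619: 4 + 10 = 14 m.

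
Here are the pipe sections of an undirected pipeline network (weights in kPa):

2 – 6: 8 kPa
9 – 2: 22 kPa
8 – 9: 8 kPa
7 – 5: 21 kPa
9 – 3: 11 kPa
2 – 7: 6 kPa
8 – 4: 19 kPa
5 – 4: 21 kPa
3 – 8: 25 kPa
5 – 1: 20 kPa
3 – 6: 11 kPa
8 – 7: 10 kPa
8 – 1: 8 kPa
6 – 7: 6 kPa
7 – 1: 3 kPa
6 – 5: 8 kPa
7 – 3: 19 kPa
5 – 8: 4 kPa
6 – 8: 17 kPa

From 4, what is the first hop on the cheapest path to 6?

5

Enumerating some paths:
4 → 8 → 7 → 6: 19+10+6 = 35
4 → 8 → 5 → 6: 19+4+8 = 31
4 → 8 → 1 → 7 → 6: 19+8+3+6 = 36
4 → 5 → 6: 21+8 = 29
Cheapest is 4 → 5 → 6 at 29 kPa.
So from 4 the first move is to 5.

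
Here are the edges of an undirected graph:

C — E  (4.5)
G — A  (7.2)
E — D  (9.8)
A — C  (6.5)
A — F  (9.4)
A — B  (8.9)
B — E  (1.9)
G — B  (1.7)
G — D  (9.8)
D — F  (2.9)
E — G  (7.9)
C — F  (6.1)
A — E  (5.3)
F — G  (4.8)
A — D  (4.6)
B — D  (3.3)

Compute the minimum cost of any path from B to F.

6.2

Candidate routes:
B–E–C–F: 1.9+4.5+6.1 = 12.5
B–G–F: 1.7+4.8 = 6.5
B–D–F: 3.3+2.9 = 6.2
The minimum is 6.2 via B–D–F.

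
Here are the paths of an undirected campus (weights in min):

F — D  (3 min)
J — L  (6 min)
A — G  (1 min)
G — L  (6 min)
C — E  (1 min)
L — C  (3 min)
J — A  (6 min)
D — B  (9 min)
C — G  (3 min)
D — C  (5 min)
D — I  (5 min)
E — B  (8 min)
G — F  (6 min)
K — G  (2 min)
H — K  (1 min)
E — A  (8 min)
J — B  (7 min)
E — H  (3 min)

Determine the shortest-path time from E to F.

Enumerating some paths:
E - H - K - G - F: 3+1+2+6 = 12
E - C - D - F: 1+5+3 = 9
E - C - G - F: 1+3+6 = 10
E - A - G - F: 8+1+6 = 15
The minimum is 9 min via E - C - D - F.

9 min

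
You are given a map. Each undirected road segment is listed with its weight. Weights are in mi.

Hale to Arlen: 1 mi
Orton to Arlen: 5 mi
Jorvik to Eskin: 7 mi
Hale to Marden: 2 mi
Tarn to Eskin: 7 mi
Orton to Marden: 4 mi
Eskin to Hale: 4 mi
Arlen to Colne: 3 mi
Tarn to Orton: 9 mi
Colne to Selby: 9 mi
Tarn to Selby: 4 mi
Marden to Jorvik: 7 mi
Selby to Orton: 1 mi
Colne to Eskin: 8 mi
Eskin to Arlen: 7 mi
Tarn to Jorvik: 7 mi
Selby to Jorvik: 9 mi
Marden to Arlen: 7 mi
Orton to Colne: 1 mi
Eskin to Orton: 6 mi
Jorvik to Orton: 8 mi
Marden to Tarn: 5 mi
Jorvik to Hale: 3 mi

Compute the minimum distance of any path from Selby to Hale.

6 mi

Running Dijkstra from Selby:
Selby: 0
Orton: 1  (via Selby)
Colne: 2  (via Orton)
Tarn: 4  (via Selby)
Marden: 5  (via Orton)
Arlen: 5  (via Colne)
Hale: 6  (via Arlen)
Shortest route: Selby → Orton → Colne → Arlen → Hale = 6 mi.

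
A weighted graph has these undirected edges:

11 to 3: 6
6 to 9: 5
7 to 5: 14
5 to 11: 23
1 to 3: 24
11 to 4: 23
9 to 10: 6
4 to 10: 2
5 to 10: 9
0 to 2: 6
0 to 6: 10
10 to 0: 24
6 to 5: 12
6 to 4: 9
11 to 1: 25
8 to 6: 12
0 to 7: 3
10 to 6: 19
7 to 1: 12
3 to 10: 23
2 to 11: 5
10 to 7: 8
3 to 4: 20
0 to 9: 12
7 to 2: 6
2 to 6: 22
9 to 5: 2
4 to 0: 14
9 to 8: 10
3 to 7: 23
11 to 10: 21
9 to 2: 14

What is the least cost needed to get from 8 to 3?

35

Settle nodes by increasing distance from 8:
8: 0
9: 10  (via 8)
5: 12  (via 9)
6: 12  (via 8)
10: 16  (via 9)
4: 18  (via 10)
0: 22  (via 9)
2: 24  (via 9)
7: 24  (via 10)
11: 29  (via 2)
3: 35  (via 11)
Shortest route: 8–9–2–11–3 = 35.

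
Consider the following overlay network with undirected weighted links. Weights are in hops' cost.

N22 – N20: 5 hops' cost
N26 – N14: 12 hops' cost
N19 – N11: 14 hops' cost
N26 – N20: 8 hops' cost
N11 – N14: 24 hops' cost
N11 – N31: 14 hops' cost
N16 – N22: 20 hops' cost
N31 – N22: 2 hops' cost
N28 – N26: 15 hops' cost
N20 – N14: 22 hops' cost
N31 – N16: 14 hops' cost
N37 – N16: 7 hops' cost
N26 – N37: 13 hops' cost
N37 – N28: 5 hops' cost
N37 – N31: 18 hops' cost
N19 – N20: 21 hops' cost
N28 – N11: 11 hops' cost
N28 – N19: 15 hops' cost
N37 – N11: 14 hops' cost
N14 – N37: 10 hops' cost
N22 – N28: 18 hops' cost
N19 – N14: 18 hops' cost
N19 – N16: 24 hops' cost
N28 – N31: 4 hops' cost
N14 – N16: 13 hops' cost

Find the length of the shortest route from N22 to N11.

16 hops' cost

Enumerating some paths:
N22 - N31 - N28 - N37 - N11: 2+4+5+14 = 25
N22 - N31 - N28 - N11: 2+4+11 = 17
N22 - N31 - N11: 2+14 = 16
The minimum is 16 hops' cost via N22 - N31 - N11.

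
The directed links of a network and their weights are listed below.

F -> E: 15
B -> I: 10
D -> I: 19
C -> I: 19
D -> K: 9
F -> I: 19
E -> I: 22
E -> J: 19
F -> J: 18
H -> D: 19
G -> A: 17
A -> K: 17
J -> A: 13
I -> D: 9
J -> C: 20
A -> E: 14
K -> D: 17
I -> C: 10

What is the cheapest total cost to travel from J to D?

Enumerating some paths:
J → A → K → D: 13+17+17 = 47
J → C → I → D: 20+19+9 = 48
J → A → E → I → D: 13+14+22+9 = 58
The minimum is 47 via J → A → K → D.

47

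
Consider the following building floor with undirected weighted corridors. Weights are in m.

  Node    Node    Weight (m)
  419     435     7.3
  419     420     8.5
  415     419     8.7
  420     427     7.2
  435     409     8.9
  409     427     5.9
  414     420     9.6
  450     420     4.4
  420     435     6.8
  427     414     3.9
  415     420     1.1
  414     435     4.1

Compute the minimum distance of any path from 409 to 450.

Shortest distances from 409:
409: 0
427: 5.9  (via 409)
435: 8.9  (via 409)
414: 9.8  (via 427)
420: 13.1  (via 427)
415: 14.2  (via 420)
419: 16.2  (via 435)
450: 17.5  (via 420)
Shortest route: 409 → 427 → 420 → 450 = 17.5 m.

17.5 m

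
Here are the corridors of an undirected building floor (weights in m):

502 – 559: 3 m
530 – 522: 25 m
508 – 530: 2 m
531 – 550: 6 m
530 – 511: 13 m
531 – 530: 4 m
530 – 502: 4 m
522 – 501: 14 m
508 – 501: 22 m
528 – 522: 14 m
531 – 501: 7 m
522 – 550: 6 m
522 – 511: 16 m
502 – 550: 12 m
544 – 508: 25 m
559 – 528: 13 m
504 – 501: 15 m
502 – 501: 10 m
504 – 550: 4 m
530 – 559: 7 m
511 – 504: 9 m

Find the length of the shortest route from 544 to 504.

41 m

Enumerating some paths:
544–508–530–531–550–504: 25+2+4+6+4 = 41
544–508–530–502–550–504: 25+2+4+12+4 = 47
Cheapest is 544–508–530–531–550–504 at 41 m.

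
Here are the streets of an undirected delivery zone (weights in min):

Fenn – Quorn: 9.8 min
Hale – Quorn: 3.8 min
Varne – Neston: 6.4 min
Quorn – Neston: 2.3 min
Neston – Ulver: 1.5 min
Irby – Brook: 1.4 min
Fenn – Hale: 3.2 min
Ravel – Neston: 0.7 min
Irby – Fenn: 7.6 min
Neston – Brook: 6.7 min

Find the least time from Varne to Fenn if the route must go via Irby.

Best Varne to Irby: Varne → Neston → Brook → Irby costing 14.5
Shortest Irby→Fenn: Irby → Fenn = 7.6
Total via Irby: 14.5 + 7.6 = 22.1 min.

22.1 min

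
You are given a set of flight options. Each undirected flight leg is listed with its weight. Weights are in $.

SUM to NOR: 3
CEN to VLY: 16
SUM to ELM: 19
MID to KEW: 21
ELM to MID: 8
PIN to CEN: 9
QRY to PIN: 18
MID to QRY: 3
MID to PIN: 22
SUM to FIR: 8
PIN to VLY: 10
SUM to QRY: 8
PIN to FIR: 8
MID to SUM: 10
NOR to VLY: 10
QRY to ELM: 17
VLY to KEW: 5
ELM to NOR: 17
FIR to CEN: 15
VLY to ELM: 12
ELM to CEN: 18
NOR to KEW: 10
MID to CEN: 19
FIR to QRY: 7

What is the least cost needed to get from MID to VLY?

$20

Settle nodes by increasing distance from MID:
MID: 0
QRY: 3  (via MID)
ELM: 8  (via MID)
SUM: 10  (via MID)
FIR: 10  (via QRY)
NOR: 13  (via SUM)
PIN: 18  (via FIR)
CEN: 19  (via MID)
VLY: 20  (via ELM)
Shortest route: MID → ELM → VLY = $20.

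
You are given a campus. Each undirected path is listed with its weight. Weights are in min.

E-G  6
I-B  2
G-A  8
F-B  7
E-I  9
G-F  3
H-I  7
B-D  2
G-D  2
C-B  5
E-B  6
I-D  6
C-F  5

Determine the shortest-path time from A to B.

Compare a few routes:
A → G → D → I → B: 8+2+6+2 = 18
A → G → F → B: 8+3+7 = 18
A → G → D → B: 8+2+2 = 12
A → G → E → B: 8+6+6 = 20
The minimum is 12 min via A → G → D → B.

12 min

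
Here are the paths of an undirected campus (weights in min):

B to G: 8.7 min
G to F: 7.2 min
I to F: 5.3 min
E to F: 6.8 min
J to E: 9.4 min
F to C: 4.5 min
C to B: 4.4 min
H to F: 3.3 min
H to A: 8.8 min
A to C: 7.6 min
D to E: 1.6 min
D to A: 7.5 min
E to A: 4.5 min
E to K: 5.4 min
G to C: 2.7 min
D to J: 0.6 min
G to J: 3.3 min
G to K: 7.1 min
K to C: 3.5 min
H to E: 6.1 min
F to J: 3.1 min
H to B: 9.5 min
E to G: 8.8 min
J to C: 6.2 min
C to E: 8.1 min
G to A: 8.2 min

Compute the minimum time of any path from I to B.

14.2 min

Compare a few routes:
I → F → J → C → B: 5.3+3.1+6.2+4.4 = 19
I → F → H → B: 5.3+3.3+9.5 = 18.1
I → F → C → B: 5.3+4.5+4.4 = 14.2
I → F → J → G → C → B: 5.3+3.1+3.3+2.7+4.4 = 18.8
The minimum is 14.2 min via I → F → C → B.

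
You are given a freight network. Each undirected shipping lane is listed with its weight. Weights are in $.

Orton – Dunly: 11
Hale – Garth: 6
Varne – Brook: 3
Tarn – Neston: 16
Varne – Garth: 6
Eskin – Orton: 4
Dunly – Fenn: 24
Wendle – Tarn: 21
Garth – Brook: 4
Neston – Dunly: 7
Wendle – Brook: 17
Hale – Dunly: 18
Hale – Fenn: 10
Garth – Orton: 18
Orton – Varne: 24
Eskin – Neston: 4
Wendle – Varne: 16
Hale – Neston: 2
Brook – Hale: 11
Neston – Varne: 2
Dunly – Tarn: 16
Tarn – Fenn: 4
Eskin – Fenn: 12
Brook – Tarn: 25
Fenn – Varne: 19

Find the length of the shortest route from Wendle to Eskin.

$22

Candidate routes:
Wendle → Varne → Neston → Eskin: 16+2+4 = 22
Wendle → Brook → Varne → Neston → Eskin: 17+3+2+4 = 26
The minimum is $22 via Wendle → Varne → Neston → Eskin.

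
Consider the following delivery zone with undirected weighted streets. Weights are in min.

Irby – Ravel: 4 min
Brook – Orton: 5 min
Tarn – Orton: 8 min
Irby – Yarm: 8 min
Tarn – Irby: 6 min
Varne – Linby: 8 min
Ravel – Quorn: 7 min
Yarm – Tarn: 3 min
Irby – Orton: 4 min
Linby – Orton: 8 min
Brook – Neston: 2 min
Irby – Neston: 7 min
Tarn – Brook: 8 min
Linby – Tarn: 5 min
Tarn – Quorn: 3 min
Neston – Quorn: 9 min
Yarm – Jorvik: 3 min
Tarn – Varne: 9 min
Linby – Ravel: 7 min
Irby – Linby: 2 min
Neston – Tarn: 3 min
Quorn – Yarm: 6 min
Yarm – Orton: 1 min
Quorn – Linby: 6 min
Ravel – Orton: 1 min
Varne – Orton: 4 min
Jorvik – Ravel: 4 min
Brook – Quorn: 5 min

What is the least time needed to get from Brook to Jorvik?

9 min

Shortest distances from Brook:
Brook: 0
Neston: 2  (via Brook)
Orton: 5  (via Brook)
Tarn: 5  (via Neston)
Quorn: 5  (via Brook)
Yarm: 6  (via Orton)
Ravel: 6  (via Orton)
Varne: 9  (via Orton)
Irby: 9  (via Neston)
Jorvik: 9  (via Yarm)
Shortest route: Brook–Orton–Yarm–Jorvik = 9 min.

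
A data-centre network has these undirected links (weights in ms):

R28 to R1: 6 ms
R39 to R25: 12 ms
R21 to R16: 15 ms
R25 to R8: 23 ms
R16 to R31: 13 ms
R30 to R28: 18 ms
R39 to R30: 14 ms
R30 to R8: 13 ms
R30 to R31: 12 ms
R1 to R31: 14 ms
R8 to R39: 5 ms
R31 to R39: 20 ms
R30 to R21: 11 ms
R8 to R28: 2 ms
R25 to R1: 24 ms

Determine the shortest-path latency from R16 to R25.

45 ms

Enumerating some paths:
R16 → R31 → R39 → R25: 13+20+12 = 45
R16 → R31 → R1 → R25: 13+14+24 = 51
R16 → R31 → R30 → R39 → R25: 13+12+14+12 = 51
The minimum is 45 ms via R16 → R31 → R39 → R25.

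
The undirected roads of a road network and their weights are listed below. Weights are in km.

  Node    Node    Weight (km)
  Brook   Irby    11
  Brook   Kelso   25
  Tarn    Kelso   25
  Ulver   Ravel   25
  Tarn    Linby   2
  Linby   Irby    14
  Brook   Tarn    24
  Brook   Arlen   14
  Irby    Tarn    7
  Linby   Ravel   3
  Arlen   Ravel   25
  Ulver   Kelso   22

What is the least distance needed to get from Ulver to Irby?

37 km

Enumerating some paths:
Ulver - Ravel - Linby - Irby: 25+3+14 = 42
Ulver - Kelso - Tarn - Irby: 22+25+7 = 54
Ulver - Ravel - Linby - Tarn - Irby: 25+3+2+7 = 37
Cheapest is Ulver - Ravel - Linby - Tarn - Irby at 37 km.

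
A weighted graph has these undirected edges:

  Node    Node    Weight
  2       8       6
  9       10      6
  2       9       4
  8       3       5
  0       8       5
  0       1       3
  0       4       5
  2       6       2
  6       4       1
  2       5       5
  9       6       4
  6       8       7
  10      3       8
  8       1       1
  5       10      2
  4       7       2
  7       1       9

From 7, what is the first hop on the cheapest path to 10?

Enumerating some paths:
7 → 4 → 6 → 9 → 10: 2+1+4+6 = 13
7 → 4 → 6 → 2 → 9 → 10: 2+1+2+4+6 = 15
7 → 4 → 6 → 2 → 5 → 10: 2+1+2+5+2 = 12
The minimum is 12 via 7 → 4 → 6 → 2 → 5 → 10.
So from 7 the first move is to 4.

4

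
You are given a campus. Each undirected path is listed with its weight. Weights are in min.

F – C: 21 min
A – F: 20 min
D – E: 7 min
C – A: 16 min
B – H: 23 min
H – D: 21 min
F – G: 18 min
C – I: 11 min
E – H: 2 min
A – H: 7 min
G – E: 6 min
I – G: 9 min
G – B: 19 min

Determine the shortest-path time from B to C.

39 min

Compare a few routes:
B–G–I–C: 19+9+11 = 39
B–G–E–H–A–C: 19+6+2+7+16 = 50
B–H–A–C: 23+7+16 = 46
Cheapest is B–G–I–C at 39 min.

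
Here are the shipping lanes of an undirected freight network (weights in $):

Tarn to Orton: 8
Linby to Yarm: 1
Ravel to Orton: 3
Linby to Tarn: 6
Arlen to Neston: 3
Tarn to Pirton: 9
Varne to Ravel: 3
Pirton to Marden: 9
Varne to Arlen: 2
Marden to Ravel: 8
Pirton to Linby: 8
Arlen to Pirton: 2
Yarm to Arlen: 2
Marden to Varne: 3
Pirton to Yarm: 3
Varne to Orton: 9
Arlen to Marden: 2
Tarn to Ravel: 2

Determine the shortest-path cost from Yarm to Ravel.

$7

Shortest distances from Yarm:
Yarm: 0
Linby: 1  (via Yarm)
Arlen: 2  (via Yarm)
Pirton: 3  (via Yarm)
Varne: 4  (via Arlen)
Marden: 4  (via Arlen)
Neston: 5  (via Arlen)
Tarn: 7  (via Linby)
Ravel: 7  (via Varne)
Shortest route: Yarm–Arlen–Varne–Ravel = $7.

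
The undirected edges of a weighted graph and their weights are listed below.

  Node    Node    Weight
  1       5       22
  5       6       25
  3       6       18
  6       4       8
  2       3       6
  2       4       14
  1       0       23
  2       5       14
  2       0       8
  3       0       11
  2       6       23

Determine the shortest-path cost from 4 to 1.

Compare a few routes:
4 - 2 - 5 - 1: 14+14+22 = 50
4 - 2 - 0 - 1: 14+8+23 = 45
Cheapest is 4 - 2 - 0 - 1 at 45.

45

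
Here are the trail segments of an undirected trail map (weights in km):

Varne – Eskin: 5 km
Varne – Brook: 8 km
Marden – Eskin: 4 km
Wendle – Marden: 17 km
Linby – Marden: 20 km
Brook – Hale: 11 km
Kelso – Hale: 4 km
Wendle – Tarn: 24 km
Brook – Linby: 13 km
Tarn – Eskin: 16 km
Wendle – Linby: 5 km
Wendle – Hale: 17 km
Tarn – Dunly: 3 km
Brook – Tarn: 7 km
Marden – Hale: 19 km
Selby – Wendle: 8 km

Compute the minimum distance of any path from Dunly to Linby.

Running Dijkstra from Dunly:
Dunly: 0
Tarn: 3  (via Dunly)
Brook: 10  (via Tarn)
Varne: 18  (via Brook)
Eskin: 19  (via Tarn)
Hale: 21  (via Brook)
Marden: 23  (via Eskin)
Linby: 23  (via Brook)
Shortest route: Dunly–Tarn–Brook–Linby = 23 km.

23 km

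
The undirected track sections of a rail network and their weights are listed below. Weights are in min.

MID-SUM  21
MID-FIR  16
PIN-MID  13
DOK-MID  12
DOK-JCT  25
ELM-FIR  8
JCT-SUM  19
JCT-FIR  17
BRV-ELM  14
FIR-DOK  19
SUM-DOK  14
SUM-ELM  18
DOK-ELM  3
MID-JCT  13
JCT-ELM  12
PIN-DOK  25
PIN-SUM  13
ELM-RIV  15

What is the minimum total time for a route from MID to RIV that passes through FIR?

39 min

Best MID to FIR: MID → FIR costing 16
Shortest FIR→RIV: FIR → ELM → RIV = 23
Total via FIR: 16 + 23 = 39 min.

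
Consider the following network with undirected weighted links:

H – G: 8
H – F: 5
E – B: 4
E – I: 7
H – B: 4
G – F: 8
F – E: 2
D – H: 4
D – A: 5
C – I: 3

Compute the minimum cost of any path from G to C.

20

Running Dijkstra from G:
G: 0
F: 8  (via G)
H: 8  (via G)
E: 10  (via F)
B: 12  (via H)
D: 12  (via H)
A: 17  (via D)
I: 17  (via E)
C: 20  (via I)
Shortest route: G → F → E → I → C = 20.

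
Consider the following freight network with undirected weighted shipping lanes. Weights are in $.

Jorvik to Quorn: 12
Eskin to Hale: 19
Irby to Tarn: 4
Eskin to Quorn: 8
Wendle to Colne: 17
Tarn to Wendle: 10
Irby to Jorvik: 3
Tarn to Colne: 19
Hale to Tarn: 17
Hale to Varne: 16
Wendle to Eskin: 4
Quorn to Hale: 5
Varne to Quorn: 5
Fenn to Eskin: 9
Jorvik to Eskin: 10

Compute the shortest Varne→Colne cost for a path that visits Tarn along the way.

Best Varne to Tarn: Varne → Quorn → Jorvik → Irby → Tarn costing 24
Best Tarn to Colne: Tarn → Colne costing 19
Total via Tarn: 24 + 19 = $43.

$43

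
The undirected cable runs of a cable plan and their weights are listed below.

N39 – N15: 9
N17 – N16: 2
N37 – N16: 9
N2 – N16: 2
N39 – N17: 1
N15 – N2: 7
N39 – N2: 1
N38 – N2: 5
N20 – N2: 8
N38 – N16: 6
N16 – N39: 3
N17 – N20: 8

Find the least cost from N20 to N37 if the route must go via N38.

Shortest N20→N38: N20–N2–N38 = 13
Best N38 to N37: N38–N16–N37 costing 15
Total via N38: 13 + 15 = 28.

28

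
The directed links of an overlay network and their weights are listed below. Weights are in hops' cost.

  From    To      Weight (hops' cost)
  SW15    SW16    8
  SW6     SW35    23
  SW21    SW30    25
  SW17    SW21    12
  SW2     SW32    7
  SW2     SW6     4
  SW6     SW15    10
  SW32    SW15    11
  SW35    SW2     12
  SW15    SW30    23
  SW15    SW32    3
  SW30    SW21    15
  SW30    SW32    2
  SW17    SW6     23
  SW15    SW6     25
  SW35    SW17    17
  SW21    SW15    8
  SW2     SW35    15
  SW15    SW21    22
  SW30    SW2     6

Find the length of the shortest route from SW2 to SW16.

22 hops' cost

Settle nodes by increasing distance from SW2:
SW2: 0
SW6: 4  (via SW2)
SW32: 7  (via SW2)
SW15: 14  (via SW6)
SW35: 15  (via SW2)
SW16: 22  (via SW15)
Shortest route: SW2–SW6–SW15–SW16 = 22 hops' cost.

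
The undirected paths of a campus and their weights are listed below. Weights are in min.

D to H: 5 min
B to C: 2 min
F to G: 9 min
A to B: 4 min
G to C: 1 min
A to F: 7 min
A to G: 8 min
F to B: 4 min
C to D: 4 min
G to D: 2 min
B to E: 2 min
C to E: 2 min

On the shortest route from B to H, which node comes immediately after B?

C

Compare a few routes:
B → C → D → H: 2+4+5 = 11
B → C → G → D → H: 2+1+2+5 = 10
B → E → C → G → D → H: 2+2+1+2+5 = 12
B → E → C → D → H: 2+2+4+5 = 13
Cheapest is B → C → G → D → H at 10 min.
So from B the first move is to C.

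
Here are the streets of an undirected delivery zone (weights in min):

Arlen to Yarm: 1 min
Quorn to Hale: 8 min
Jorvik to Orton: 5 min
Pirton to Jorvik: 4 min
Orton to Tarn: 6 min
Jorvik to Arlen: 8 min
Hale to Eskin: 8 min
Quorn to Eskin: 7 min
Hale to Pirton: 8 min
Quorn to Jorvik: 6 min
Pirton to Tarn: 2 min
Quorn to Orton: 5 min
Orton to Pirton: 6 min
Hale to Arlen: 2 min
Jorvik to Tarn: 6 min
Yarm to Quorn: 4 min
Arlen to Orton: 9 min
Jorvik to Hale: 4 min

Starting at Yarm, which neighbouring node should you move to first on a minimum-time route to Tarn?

Arlen

Candidate routes:
Yarm → Arlen → Hale → Jorvik → Tarn: 1+2+4+6 = 13
Yarm → Arlen → Jorvik → Pirton → Tarn: 1+8+4+2 = 15
Yarm → Arlen → Jorvik → Tarn: 1+8+6 = 15
Yarm → Quorn → Orton → Tarn: 4+5+6 = 15
The minimum is 13 min via Yarm → Arlen → Hale → Jorvik → Tarn.
So from Yarm the first move is to Arlen.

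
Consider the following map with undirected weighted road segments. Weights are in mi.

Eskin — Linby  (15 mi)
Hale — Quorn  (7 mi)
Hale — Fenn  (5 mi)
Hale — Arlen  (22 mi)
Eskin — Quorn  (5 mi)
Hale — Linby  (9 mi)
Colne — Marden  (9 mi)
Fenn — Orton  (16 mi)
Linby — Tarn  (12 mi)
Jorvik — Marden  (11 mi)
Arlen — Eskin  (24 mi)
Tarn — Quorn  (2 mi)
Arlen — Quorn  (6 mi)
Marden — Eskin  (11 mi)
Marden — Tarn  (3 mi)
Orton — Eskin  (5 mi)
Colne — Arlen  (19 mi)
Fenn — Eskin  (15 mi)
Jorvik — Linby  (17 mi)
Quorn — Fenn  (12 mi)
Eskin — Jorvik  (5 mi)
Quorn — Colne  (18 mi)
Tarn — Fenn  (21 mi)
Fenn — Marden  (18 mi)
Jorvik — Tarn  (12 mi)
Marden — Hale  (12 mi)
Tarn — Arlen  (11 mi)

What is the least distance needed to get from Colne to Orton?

Candidate routes:
Colne–Marden–Eskin–Orton: 9+11+5 = 25
Colne–Marden–Tarn–Quorn–Eskin–Orton: 9+3+2+5+5 = 24
Colne–Marden–Jorvik–Eskin–Orton: 9+11+5+5 = 30
Colne–Quorn–Eskin–Orton: 18+5+5 = 28
The minimum is 24 mi via Colne–Marden–Tarn–Quorn–Eskin–Orton.

24 mi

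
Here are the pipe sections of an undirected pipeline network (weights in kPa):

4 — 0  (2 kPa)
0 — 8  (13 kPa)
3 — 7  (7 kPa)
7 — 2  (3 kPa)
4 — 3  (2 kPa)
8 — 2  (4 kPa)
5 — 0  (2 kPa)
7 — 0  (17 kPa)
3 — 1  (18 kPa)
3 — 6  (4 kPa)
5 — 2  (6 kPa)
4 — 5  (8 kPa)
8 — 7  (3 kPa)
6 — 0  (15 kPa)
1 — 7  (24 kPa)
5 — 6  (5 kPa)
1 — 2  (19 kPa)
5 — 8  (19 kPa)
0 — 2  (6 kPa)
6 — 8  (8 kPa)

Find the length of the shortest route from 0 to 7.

Compare a few routes:
0 → 4 → 3 → 7: 2+2+7 = 11
0 → 2 → 7: 6+3 = 9
0 → 2 → 8 → 7: 6+4+3 = 13
0 → 5 → 2 → 7: 2+6+3 = 11
The minimum is 9 kPa via 0 → 2 → 7.

9 kPa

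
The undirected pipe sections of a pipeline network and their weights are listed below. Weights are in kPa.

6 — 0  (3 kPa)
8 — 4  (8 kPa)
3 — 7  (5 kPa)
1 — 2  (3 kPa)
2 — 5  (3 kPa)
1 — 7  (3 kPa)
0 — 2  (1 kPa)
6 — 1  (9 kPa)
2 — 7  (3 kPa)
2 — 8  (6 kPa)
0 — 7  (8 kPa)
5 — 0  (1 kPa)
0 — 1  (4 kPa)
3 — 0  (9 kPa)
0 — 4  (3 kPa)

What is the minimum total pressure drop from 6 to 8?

10 kPa

Shortest distances from 6:
6: 0
0: 3  (via 6)
2: 4  (via 0)
5: 4  (via 0)
4: 6  (via 0)
1: 7  (via 0)
7: 7  (via 2)
8: 10  (via 2)
Shortest route: 6–0–2–8 = 10 kPa.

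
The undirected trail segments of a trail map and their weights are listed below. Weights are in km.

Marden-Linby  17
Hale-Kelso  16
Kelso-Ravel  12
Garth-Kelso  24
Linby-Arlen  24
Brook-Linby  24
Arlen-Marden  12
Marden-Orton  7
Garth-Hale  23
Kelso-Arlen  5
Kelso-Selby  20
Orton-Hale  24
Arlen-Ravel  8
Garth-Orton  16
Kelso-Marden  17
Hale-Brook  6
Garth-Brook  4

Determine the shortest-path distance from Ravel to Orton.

Enumerating some paths:
Ravel → Arlen → Marden → Orton: 8+12+7 = 27
Ravel → Kelso → Marden → Orton: 12+17+7 = 36
The minimum is 27 km via Ravel → Arlen → Marden → Orton.

27 km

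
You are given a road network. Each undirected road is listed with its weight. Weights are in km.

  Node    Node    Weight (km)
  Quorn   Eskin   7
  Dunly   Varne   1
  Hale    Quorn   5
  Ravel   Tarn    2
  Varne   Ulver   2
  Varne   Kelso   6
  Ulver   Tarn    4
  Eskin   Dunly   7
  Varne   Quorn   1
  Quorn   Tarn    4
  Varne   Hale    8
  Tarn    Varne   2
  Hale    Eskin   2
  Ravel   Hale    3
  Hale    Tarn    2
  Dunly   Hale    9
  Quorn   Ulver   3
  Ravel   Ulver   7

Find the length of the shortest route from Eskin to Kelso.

12 km

Shortest distances from Eskin:
Eskin: 0
Hale: 2  (via Eskin)
Tarn: 4  (via Hale)
Ravel: 5  (via Hale)
Varne: 6  (via Tarn)
Dunly: 7  (via Eskin)
Quorn: 7  (via Eskin)
Ulver: 8  (via Tarn)
Kelso: 12  (via Varne)
Shortest route: Eskin–Hale–Tarn–Varne–Kelso = 12 km.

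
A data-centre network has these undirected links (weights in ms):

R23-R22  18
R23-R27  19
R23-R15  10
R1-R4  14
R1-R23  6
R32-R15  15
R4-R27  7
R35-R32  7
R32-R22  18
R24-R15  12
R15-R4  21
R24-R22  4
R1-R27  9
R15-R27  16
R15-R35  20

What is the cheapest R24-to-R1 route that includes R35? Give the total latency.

Best R24 to R35: R24 → R22 → R32 → R35 costing 29
Best R35 to R1: R35 → R15 → R23 → R1 costing 36
Total via R35: 29 + 36 = 65 ms.

65 ms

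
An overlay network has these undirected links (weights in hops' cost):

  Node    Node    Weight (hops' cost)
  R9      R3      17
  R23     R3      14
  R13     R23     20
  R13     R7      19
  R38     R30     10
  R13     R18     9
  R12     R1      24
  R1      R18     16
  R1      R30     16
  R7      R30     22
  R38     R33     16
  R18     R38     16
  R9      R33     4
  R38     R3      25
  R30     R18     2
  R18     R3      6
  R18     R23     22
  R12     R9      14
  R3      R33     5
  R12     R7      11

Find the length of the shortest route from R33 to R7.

Shortest distances from R33:
R33: 0
R9: 4  (via R33)
R3: 5  (via R33)
R18: 11  (via R3)
R30: 13  (via R18)
R38: 16  (via R33)
R12: 18  (via R9)
R23: 19  (via R3)
R13: 20  (via R18)
R1: 27  (via R18)
R7: 29  (via R12)
Shortest route: R33–R9–R12–R7 = 29 hops' cost.

29 hops' cost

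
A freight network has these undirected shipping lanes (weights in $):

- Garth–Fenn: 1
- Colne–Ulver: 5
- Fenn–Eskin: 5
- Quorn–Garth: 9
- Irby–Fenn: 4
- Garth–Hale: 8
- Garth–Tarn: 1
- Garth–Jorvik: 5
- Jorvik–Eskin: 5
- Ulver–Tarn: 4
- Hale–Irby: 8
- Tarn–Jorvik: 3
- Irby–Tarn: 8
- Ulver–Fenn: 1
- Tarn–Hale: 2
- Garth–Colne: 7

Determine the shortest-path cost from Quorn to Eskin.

$15

Enumerating some paths:
Quorn - Garth - Fenn - Eskin: 9+1+5 = 15
Quorn - Garth - Tarn - Jorvik - Eskin: 9+1+3+5 = 18
The minimum is $15 via Quorn - Garth - Fenn - Eskin.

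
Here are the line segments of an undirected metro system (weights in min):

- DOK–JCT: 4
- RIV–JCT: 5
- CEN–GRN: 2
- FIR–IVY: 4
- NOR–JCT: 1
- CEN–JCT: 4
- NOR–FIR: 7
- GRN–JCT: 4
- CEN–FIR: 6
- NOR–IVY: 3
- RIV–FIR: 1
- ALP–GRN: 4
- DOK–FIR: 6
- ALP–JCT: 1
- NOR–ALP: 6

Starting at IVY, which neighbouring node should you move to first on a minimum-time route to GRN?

Enumerating some paths:
IVY - NOR - JCT - GRN: 3+1+4 = 8
IVY - NOR - JCT - CEN - GRN: 3+1+4+2 = 10
IVY - NOR - JCT - ALP - GRN: 3+1+1+4 = 9
The minimum is 8 min via IVY - NOR - JCT - GRN.
So from IVY the first move is to NOR.

NOR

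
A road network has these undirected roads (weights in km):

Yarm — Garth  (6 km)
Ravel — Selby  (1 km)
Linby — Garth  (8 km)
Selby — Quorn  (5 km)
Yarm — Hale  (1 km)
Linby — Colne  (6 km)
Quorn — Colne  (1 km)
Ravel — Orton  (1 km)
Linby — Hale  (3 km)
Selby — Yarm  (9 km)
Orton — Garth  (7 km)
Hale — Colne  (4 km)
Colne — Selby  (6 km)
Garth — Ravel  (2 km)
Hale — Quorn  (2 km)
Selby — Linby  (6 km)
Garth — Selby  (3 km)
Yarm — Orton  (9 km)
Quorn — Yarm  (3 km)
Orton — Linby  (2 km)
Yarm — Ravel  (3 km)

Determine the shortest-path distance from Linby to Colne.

6 km

Shortest distances from Linby:
Linby: 0
Orton: 2  (via Linby)
Ravel: 3  (via Orton)
Hale: 3  (via Linby)
Selby: 4  (via Ravel)
Yarm: 4  (via Hale)
Quorn: 5  (via Hale)
Garth: 5  (via Ravel)
Colne: 6  (via Linby)
Shortest route: Linby → Colne = 6 km.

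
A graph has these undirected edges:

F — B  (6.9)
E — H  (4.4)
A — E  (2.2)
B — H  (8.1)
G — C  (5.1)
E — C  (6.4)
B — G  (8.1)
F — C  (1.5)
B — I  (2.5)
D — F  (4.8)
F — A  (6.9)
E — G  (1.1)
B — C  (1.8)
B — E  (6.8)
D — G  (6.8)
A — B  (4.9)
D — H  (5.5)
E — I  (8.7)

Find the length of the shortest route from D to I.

10.6

Enumerating some paths:
D–F–B–I: 4.8+6.9+2.5 = 14.2
D–F–C–B–I: 4.8+1.5+1.8+2.5 = 10.6
Cheapest is D–F–C–B–I at 10.6.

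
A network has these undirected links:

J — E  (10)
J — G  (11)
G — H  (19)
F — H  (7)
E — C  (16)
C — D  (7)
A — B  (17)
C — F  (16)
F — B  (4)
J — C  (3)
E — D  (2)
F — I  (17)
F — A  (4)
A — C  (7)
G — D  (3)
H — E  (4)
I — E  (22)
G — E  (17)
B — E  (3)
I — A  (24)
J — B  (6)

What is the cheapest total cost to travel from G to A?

16

Settle nodes by increasing distance from G:
G: 0
D: 3  (via G)
E: 5  (via D)
B: 8  (via E)
H: 9  (via E)
C: 10  (via D)
J: 11  (via G)
F: 12  (via B)
A: 16  (via F)
Shortest route: G → D → E → B → F → A = 16.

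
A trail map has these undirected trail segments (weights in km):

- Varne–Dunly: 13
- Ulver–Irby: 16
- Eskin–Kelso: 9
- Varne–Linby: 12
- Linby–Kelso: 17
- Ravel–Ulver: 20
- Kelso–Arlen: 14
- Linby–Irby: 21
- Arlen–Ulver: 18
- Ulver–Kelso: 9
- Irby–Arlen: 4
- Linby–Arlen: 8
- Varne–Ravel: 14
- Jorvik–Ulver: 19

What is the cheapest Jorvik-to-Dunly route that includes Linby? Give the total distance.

70 km

Best Jorvik to Linby: Jorvik–Ulver–Kelso–Linby costing 45
Best Linby to Dunly: Linby–Varne–Dunly costing 25
Total via Linby: 45 + 25 = 70 km.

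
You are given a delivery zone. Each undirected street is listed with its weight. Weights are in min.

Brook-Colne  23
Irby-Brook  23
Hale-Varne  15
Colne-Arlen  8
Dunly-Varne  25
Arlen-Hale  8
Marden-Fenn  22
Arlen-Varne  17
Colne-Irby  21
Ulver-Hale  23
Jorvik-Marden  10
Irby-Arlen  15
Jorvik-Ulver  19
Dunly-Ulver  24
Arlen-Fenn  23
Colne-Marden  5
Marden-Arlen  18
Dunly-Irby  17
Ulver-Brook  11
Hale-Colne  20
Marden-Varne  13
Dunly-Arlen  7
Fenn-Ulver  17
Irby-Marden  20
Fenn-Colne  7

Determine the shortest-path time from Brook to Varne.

Candidate routes:
Brook - Ulver - Hale - Varne: 11+23+15 = 49
Brook - Colne - Marden - Varne: 23+5+13 = 41
Brook - Colne - Arlen - Varne: 23+8+17 = 48
Cheapest is Brook - Colne - Marden - Varne at 41 min.

41 min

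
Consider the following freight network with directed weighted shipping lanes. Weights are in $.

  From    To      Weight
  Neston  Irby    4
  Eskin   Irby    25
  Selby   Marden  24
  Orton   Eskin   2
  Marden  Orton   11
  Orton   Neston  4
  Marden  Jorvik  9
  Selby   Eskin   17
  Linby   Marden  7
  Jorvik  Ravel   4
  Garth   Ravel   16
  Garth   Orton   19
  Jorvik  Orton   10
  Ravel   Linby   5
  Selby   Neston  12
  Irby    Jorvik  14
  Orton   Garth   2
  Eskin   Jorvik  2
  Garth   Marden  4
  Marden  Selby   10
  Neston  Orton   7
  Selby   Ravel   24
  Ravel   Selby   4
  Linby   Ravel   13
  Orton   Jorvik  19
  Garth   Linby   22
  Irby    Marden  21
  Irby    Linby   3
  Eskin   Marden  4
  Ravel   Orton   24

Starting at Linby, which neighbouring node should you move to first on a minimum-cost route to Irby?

Candidate routes:
Linby → Ravel → Selby → Neston → Irby: 13+4+12+4 = 33
Linby → Marden → Orton → Neston → Irby: 7+11+4+4 = 26
Linby → Marden → Selby → Neston → Irby: 7+10+12+4 = 33
Cheapest is Linby → Marden → Orton → Neston → Irby at $26.
So from Linby the first move is to Marden.

Marden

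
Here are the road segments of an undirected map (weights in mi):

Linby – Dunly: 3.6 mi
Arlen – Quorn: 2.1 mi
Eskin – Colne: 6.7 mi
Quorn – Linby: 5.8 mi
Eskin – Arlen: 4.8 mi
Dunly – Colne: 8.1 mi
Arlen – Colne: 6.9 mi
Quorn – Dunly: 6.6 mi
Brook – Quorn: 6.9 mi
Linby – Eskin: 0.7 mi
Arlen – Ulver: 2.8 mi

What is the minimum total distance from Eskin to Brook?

13.4 mi

Running Dijkstra from Eskin:
Eskin: 0
Linby: 0.7  (via Eskin)
Dunly: 4.3  (via Linby)
Arlen: 4.8  (via Eskin)
Quorn: 6.5  (via Linby)
Colne: 6.7  (via Eskin)
Ulver: 7.6  (via Arlen)
Brook: 13.4  (via Quorn)
Shortest route: Eskin–Linby–Quorn–Brook = 13.4 mi.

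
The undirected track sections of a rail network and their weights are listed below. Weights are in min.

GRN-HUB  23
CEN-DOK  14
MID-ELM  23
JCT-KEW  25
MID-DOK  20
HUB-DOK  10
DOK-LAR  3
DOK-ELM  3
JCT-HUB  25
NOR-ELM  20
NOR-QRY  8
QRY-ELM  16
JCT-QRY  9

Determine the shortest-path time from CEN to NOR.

37 min

Compare a few routes:
CEN–DOK–HUB–JCT–QRY–NOR: 14+10+25+9+8 = 66
CEN–DOK–ELM–QRY–NOR: 14+3+16+8 = 41
CEN–DOK–ELM–NOR: 14+3+20 = 37
The minimum is 37 min via CEN–DOK–ELM–NOR.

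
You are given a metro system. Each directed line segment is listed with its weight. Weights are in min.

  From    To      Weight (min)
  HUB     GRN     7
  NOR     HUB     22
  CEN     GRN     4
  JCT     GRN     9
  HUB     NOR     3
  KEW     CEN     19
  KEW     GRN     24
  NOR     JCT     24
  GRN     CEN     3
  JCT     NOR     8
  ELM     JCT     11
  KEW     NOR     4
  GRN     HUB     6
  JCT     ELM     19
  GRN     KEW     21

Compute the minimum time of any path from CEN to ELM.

Running Dijkstra from CEN:
CEN: 0
GRN: 4  (via CEN)
HUB: 10  (via GRN)
NOR: 13  (via HUB)
KEW: 25  (via GRN)
JCT: 37  (via NOR)
ELM: 56  (via JCT)
Shortest route: CEN–GRN–HUB–NOR–JCT–ELM = 56 min.

56 min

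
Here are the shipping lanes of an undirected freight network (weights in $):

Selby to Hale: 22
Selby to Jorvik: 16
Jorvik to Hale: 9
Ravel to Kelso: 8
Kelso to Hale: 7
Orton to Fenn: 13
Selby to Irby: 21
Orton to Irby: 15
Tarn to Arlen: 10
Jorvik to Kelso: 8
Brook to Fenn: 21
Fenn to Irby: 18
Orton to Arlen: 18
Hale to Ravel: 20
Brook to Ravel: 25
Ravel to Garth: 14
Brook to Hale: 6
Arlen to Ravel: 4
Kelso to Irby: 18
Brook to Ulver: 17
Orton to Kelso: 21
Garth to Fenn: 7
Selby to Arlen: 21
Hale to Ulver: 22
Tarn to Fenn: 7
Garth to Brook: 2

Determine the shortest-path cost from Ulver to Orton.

$39

Settle nodes by increasing distance from Ulver:
Ulver: 0
Brook: 17  (via Ulver)
Garth: 19  (via Brook)
Hale: 22  (via Ulver)
Fenn: 26  (via Garth)
Kelso: 29  (via Hale)
Jorvik: 31  (via Hale)
Ravel: 33  (via Garth)
Tarn: 33  (via Fenn)
Arlen: 37  (via Ravel)
Orton: 39  (via Fenn)
Shortest route: Ulver → Brook → Garth → Fenn → Orton = $39.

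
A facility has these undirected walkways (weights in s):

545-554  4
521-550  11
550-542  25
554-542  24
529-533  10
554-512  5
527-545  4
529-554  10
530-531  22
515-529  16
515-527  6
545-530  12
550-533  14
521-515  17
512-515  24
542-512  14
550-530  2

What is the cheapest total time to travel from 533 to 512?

25 s

Compare a few routes:
533 - 529 - 515 - 527 - 545 - 554 - 512: 10+16+6+4+4+5 = 45
533 - 529 - 554 - 512: 10+10+5 = 25
533 - 550 - 530 - 545 - 554 - 512: 14+2+12+4+5 = 37
Cheapest is 533 - 529 - 554 - 512 at 25 s.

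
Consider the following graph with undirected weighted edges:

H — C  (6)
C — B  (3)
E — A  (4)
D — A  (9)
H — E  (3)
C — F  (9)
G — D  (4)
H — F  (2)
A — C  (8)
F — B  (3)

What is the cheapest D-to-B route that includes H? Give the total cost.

21

Shortest D→H: D–A–E–H = 16
Best H to B: H–F–B costing 5
Total via H: 16 + 5 = 21.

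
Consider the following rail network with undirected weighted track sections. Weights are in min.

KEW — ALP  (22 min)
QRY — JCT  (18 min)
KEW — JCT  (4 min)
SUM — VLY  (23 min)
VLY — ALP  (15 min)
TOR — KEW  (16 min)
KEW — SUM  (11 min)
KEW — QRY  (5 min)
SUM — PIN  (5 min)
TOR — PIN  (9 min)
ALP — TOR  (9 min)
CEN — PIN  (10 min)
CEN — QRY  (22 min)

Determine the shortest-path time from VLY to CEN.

Enumerating some paths:
VLY–ALP–TOR–PIN–CEN: 15+9+9+10 = 43
VLY–SUM–KEW–QRY–CEN: 23+11+5+22 = 61
VLY–SUM–PIN–CEN: 23+5+10 = 38
The minimum is 38 min via VLY–SUM–PIN–CEN.

38 min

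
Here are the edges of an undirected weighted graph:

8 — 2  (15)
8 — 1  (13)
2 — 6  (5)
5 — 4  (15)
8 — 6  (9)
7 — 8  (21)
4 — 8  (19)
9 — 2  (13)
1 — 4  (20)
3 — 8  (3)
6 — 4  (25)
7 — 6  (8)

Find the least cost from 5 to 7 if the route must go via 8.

Best 5 to 8: 5 → 4 → 8 costing 34
Shortest 8→7: 8 → 6 → 7 = 17
Total via 8: 34 + 17 = 51.

51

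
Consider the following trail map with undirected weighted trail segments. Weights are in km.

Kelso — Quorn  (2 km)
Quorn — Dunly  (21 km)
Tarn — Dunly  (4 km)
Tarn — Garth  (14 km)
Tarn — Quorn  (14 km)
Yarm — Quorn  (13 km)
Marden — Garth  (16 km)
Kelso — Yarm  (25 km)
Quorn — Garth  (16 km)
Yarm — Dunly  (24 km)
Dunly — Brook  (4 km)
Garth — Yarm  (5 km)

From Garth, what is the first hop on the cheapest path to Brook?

Enumerating some paths:
Garth–Tarn–Dunly–Brook: 14+4+4 = 22
Garth–Yarm–Quorn–Tarn–Dunly–Brook: 5+13+14+4+4 = 40
Garth–Yarm–Dunly–Brook: 5+24+4 = 33
Garth–Quorn–Tarn–Dunly–Brook: 16+14+4+4 = 38
Cheapest is Garth–Tarn–Dunly–Brook at 22 km.
So from Garth the first move is to Tarn.

Tarn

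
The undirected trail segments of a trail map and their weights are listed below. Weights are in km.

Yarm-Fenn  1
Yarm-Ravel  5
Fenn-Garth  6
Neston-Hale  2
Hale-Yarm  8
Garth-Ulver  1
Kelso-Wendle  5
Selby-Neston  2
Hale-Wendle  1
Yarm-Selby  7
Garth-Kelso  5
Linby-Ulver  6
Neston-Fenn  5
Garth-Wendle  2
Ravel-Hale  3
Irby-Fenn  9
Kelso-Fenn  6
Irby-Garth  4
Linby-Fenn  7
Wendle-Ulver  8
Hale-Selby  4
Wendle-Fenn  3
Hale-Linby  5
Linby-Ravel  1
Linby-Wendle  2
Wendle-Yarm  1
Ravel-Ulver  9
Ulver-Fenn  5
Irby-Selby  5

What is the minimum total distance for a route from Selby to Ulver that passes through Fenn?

Shortest Selby→Fenn: Selby → Neston → Fenn = 7
Best Fenn to Ulver: Fenn → Ulver costing 5
Total via Fenn: 7 + 5 = 12 km.

12 km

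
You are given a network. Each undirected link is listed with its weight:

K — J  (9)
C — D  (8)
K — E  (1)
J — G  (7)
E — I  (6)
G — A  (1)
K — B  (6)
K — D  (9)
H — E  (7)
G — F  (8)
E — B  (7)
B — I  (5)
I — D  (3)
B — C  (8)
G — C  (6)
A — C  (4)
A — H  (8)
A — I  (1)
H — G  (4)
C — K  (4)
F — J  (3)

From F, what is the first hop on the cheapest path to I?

G

Candidate routes:
F - G - A - I: 8+1+1 = 10
F - G - C - A - I: 8+6+4+1 = 19
F - J - G - A - I: 3+7+1+1 = 12
Cheapest is F - G - A - I at 10.
So from F the first move is to G.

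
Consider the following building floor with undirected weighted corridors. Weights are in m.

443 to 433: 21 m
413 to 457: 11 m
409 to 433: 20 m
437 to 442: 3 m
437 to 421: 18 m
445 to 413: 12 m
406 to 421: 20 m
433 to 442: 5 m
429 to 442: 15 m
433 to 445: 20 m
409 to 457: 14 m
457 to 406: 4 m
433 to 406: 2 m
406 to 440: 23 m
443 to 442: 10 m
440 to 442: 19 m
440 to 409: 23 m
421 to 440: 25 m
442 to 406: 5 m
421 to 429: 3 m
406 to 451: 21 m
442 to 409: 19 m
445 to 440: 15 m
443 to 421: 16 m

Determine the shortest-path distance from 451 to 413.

Settle nodes by increasing distance from 451:
451: 0
406: 21  (via 451)
433: 23  (via 406)
457: 25  (via 406)
442: 26  (via 406)
437: 29  (via 442)
413: 36  (via 457)
Shortest route: 451–406–457–413 = 36 m.

36 m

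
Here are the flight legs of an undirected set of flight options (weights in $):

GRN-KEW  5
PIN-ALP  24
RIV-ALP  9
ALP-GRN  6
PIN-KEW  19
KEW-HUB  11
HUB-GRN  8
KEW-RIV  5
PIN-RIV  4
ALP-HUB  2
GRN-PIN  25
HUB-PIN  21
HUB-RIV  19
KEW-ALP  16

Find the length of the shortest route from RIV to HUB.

Enumerating some paths:
RIV–ALP–HUB: 9+2 = 11
RIV–KEW–GRN–HUB: 5+5+8 = 18
RIV–KEW–HUB: 5+11 = 16
RIV–KEW–GRN–ALP–HUB: 5+5+6+2 = 18
The minimum is $11 via RIV–ALP–HUB.

$11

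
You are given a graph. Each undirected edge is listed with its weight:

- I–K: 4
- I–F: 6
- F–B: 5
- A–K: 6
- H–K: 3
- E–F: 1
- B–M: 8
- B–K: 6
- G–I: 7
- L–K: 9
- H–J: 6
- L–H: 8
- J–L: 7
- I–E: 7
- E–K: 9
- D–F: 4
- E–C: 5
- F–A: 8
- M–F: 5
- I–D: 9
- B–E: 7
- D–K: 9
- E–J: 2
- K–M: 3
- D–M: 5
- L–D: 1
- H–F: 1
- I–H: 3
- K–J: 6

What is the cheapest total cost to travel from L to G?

16

Enumerating some paths:
L → H → I → G: 8+3+7 = 18
L → D → F → H → I → G: 1+4+1+3+7 = 16
L → D → F → I → G: 1+4+6+7 = 18
L → D → I → G: 1+9+7 = 17
The minimum is 16 via L → D → F → H → I → G.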